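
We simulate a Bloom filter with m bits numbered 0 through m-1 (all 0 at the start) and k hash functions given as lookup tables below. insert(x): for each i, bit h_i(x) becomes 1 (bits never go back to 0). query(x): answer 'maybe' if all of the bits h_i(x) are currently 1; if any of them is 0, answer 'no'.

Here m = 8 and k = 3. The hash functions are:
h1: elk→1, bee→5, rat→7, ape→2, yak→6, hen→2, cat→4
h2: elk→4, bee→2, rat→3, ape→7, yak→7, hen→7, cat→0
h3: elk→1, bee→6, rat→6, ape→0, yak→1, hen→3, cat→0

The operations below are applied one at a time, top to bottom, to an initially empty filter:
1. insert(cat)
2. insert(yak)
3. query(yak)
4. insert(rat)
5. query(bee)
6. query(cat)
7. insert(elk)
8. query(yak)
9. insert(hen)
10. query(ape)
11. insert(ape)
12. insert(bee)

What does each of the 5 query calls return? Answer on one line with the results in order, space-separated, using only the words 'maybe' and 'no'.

Start: bits=00000000
Op 1: insert cat -> sets bits 0 4 -> bits=10001000
Op 2: insert yak -> sets bits 1 6 7 -> bits=11001011
Op 3: query yak -> checks bit1=1, bit6=1, bit7=1 (all 1) -> maybe
Op 4: insert rat -> sets bits 3 6 7 -> bits=11011011
Op 5: query bee -> checks bit2=0, bit5=0, bit6=1 (has a 0) -> no
Op 6: query cat -> checks bit0=1, bit4=1 (all 1) -> maybe
Op 7: insert elk -> sets bits 1 4 -> bits=11011011
Op 8: query yak -> checks bit1=1, bit6=1, bit7=1 (all 1) -> maybe
Op 9: insert hen -> sets bits 2 3 7 -> bits=11111011
Op 10: query ape -> checks bit0=1, bit2=1, bit7=1 (all 1) -> maybe
Op 11: insert ape -> sets bits 0 2 7 -> bits=11111011
Op 12: insert bee -> sets bits 2 5 6 -> bits=11111111
Query results in order: maybe no maybe maybe maybe

Answer: maybe no maybe maybe maybe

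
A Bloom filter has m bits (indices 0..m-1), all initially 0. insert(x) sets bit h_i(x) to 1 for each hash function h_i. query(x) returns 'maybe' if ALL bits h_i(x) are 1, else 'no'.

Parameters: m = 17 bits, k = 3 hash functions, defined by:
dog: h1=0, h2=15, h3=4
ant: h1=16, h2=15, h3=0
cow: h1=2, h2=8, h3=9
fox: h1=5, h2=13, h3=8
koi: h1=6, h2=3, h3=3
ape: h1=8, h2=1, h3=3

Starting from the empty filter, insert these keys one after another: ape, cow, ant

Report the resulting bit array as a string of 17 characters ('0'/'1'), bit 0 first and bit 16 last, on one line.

Start: bits=00000000000000000
After insert 'ape': sets bits 1 3 8 -> bits=01010000100000000
After insert 'cow': sets bits 2 8 9 -> bits=01110000110000000
After insert 'ant': sets bits 0 15 16 -> bits=11110000110000011

Answer: 11110000110000011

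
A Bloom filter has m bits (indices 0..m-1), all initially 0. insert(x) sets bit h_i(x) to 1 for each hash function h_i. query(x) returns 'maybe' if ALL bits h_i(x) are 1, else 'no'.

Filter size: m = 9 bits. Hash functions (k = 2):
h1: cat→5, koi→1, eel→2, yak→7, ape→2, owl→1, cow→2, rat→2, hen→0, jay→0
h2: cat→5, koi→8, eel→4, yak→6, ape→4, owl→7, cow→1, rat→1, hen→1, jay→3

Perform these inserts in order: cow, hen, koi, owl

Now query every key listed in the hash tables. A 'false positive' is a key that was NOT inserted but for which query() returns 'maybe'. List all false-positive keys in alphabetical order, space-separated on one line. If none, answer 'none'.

Answer: rat

Derivation:
Start: bits=000000000
After insert 'cow': sets bits 1 2 -> bits=011000000
After insert 'hen': sets bits 0 1 -> bits=111000000
After insert 'koi': sets bits 1 8 -> bits=111000001
After insert 'owl': sets bits 1 7 -> bits=111000011
Not inserted: ape cat eel jay rat yak — query each against bits=111000011:
query ape: checks bit2=1, bit4=0 (has a 0) -> no => not a false positive
query cat: checks bit5=0 (has a 0) -> no => not a false positive
query eel: checks bit2=1, bit4=0 (has a 0) -> no => not a false positive
query jay: checks bit0=1, bit3=0 (has a 0) -> no => not a false positive
query rat: checks bit1=1, bit2=1 (all 1) -> maybe => FALSE POSITIVE
query yak: checks bit6=0, bit7=1 (has a 0) -> no => not a false positive
False positives (alphabetical): rat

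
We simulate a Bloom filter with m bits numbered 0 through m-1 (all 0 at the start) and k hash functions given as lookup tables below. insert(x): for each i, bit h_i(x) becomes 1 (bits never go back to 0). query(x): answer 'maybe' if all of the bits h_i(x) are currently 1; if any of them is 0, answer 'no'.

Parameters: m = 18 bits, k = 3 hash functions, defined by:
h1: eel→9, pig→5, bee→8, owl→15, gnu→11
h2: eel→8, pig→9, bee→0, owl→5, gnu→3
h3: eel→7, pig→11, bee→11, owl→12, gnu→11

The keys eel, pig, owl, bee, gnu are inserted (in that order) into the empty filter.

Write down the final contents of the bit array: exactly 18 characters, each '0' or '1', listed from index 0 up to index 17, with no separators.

Answer: 100101011101100100

Derivation:
Start: bits=000000000000000000
After insert 'eel': sets bits 7 8 9 -> bits=000000011100000000
After insert 'pig': sets bits 5 9 11 -> bits=000001011101000000
After insert 'owl': sets bits 5 12 15 -> bits=000001011101100100
After insert 'bee': sets bits 0 8 11 -> bits=100001011101100100
After insert 'gnu': sets bits 3 11 -> bits=100101011101100100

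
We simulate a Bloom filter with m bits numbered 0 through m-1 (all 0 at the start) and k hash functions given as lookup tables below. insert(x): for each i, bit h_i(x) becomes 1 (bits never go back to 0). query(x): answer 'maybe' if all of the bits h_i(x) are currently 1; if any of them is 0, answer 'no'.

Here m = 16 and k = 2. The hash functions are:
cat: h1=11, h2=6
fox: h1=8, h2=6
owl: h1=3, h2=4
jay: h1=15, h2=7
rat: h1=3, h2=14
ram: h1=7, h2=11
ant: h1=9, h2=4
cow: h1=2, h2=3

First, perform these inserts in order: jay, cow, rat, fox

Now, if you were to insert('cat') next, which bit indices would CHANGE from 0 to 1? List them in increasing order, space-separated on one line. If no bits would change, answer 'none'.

Answer: 11

Derivation:
Start: bits=0000000000000000
After insert 'jay': sets bits 7 15 -> bits=0000000100000001
After insert 'cow': sets bits 2 3 -> bits=0011000100000001
After insert 'rat': sets bits 3 14 -> bits=0011000100000011
After insert 'fox': sets bits 6 8 -> bits=0011001110000011
insert 'cat' would touch bits 6 11; currently bit6=1, bit11=0
Bits that are 0 among those (would change 0->1): 11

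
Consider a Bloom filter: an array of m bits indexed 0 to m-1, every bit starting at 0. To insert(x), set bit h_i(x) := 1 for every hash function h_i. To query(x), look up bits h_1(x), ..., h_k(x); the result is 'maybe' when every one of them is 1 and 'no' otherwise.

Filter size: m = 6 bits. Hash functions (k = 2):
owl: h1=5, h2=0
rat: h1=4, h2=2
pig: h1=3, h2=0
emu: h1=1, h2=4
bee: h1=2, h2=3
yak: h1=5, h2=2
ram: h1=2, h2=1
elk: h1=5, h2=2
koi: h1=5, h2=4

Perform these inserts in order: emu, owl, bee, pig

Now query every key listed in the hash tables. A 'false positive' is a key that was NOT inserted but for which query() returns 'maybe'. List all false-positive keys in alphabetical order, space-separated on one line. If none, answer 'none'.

Start: bits=000000
After insert 'emu': sets bits 1 4 -> bits=010010
After insert 'owl': sets bits 0 5 -> bits=110011
After insert 'bee': sets bits 2 3 -> bits=111111
After insert 'pig': sets bits 0 3 -> bits=111111
Not inserted: elk koi ram rat yak — query each against bits=111111:
query elk: checks bit2=1, bit5=1 (all 1) -> maybe => FALSE POSITIVE
query koi: checks bit4=1, bit5=1 (all 1) -> maybe => FALSE POSITIVE
query ram: checks bit1=1, bit2=1 (all 1) -> maybe => FALSE POSITIVE
query rat: checks bit2=1, bit4=1 (all 1) -> maybe => FALSE POSITIVE
query yak: checks bit2=1, bit5=1 (all 1) -> maybe => FALSE POSITIVE
False positives (alphabetical): elk koi ram rat yak

Answer: elk koi ram rat yak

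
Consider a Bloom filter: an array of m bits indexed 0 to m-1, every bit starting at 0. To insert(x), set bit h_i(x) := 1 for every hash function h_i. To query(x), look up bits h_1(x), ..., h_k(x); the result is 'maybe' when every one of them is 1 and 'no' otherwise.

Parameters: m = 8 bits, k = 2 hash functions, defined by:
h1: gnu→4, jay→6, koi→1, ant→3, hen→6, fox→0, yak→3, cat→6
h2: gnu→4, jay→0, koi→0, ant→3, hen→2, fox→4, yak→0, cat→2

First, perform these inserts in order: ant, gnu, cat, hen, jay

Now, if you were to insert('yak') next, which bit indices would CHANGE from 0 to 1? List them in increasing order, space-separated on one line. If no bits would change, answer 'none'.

Start: bits=00000000
After insert 'ant': sets bits 3 -> bits=00010000
After insert 'gnu': sets bits 4 -> bits=00011000
After insert 'cat': sets bits 2 6 -> bits=00111010
After insert 'hen': sets bits 2 6 -> bits=00111010
After insert 'jay': sets bits 0 6 -> bits=10111010
insert 'yak' would touch bits 0 3; currently bit0=1, bit3=1
Bits that are 0 among those (would change 0->1): none

Answer: none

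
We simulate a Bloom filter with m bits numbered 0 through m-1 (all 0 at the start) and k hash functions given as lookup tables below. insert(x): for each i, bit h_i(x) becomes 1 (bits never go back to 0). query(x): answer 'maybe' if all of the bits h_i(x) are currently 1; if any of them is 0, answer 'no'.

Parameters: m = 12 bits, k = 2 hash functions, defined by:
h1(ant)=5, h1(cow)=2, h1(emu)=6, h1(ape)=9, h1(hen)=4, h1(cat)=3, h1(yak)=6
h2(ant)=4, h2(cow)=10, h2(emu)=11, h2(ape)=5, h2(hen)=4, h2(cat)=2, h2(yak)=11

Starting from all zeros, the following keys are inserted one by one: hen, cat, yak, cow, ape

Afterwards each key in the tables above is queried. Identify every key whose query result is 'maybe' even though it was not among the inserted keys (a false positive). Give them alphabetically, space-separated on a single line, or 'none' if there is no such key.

Start: bits=000000000000
After insert 'hen': sets bits 4 -> bits=000010000000
After insert 'cat': sets bits 2 3 -> bits=001110000000
After insert 'yak': sets bits 6 11 -> bits=001110100001
After insert 'cow': sets bits 2 10 -> bits=001110100011
After insert 'ape': sets bits 5 9 -> bits=001111100111
Not inserted: ant emu — query each against bits=001111100111:
query ant: checks bit4=1, bit5=1 (all 1) -> maybe => FALSE POSITIVE
query emu: checks bit6=1, bit11=1 (all 1) -> maybe => FALSE POSITIVE
False positives (alphabetical): ant emu

Answer: ant emu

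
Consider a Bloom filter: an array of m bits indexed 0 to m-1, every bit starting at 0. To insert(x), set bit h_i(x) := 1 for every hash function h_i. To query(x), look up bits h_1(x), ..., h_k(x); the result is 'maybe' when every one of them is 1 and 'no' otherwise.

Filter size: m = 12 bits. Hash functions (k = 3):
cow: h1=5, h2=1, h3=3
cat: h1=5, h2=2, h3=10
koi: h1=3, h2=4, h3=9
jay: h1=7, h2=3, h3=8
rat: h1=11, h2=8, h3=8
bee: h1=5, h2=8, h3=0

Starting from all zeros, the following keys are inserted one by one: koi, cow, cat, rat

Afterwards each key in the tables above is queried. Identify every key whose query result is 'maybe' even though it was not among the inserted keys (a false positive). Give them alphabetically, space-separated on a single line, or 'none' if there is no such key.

Start: bits=000000000000
After insert 'koi': sets bits 3 4 9 -> bits=000110000100
After insert 'cow': sets bits 1 3 5 -> bits=010111000100
After insert 'cat': sets bits 2 5 10 -> bits=011111000110
After insert 'rat': sets bits 8 11 -> bits=011111001111
Not inserted: bee jay — query each against bits=011111001111:
query bee: checks bit0=0, bit5=1, bit8=1 (has a 0) -> no => not a false positive
query jay: checks bit3=1, bit7=0, bit8=1 (has a 0) -> no => not a false positive
False positives (alphabetical): none

Answer: none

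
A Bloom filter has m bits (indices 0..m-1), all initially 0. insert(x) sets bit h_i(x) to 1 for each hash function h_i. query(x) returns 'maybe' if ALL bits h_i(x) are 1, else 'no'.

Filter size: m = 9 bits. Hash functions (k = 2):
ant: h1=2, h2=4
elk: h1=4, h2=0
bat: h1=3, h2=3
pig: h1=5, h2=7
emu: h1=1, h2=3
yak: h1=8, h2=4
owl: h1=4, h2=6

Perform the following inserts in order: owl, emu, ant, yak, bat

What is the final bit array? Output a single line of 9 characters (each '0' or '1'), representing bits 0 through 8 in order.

Answer: 011110101

Derivation:
Start: bits=000000000
After insert 'owl': sets bits 4 6 -> bits=000010100
After insert 'emu': sets bits 1 3 -> bits=010110100
After insert 'ant': sets bits 2 4 -> bits=011110100
After insert 'yak': sets bits 4 8 -> bits=011110101
After insert 'bat': sets bits 3 -> bits=011110101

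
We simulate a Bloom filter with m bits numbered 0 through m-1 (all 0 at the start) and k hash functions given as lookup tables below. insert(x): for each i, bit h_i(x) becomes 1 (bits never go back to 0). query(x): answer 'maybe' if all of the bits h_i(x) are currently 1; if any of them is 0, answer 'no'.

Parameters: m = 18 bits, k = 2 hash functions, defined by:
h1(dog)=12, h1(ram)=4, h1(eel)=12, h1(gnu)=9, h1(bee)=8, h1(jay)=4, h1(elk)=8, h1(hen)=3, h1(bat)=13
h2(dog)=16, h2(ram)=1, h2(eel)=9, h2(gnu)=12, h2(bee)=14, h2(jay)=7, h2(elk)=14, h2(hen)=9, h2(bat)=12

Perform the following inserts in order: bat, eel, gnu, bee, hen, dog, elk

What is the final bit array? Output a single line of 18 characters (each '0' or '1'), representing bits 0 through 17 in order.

Start: bits=000000000000000000
After insert 'bat': sets bits 12 13 -> bits=000000000000110000
After insert 'eel': sets bits 9 12 -> bits=000000000100110000
After insert 'gnu': sets bits 9 12 -> bits=000000000100110000
After insert 'bee': sets bits 8 14 -> bits=000000001100111000
After insert 'hen': sets bits 3 9 -> bits=000100001100111000
After insert 'dog': sets bits 12 16 -> bits=000100001100111010
After insert 'elk': sets bits 8 14 -> bits=000100001100111010

Answer: 000100001100111010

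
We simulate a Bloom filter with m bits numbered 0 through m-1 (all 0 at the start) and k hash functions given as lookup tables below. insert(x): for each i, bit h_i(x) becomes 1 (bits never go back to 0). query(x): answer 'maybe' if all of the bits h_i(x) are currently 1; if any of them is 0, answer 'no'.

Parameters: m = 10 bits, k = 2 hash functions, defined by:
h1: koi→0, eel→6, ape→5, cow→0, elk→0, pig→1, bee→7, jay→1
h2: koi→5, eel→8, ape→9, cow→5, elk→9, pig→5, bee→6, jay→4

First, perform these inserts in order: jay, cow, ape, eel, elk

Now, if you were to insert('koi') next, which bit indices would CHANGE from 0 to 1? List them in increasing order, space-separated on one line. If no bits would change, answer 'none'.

Answer: none

Derivation:
Start: bits=0000000000
After insert 'jay': sets bits 1 4 -> bits=0100100000
After insert 'cow': sets bits 0 5 -> bits=1100110000
After insert 'ape': sets bits 5 9 -> bits=1100110001
After insert 'eel': sets bits 6 8 -> bits=1100111011
After insert 'elk': sets bits 0 9 -> bits=1100111011
insert 'koi' would touch bits 0 5; currently bit0=1, bit5=1
Bits that are 0 among those (would change 0->1): none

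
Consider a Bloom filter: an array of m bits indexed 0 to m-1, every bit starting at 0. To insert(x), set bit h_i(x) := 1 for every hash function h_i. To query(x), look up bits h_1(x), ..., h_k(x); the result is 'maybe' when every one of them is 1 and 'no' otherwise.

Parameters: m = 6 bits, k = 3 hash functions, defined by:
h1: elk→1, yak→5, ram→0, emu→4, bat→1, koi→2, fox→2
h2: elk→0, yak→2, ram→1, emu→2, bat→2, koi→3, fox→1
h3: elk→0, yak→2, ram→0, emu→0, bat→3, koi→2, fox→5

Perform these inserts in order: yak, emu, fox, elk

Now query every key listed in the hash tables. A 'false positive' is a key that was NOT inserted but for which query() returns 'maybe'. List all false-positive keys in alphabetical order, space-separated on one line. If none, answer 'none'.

Answer: ram

Derivation:
Start: bits=000000
After insert 'yak': sets bits 2 5 -> bits=001001
After insert 'emu': sets bits 0 2 4 -> bits=101011
After insert 'fox': sets bits 1 2 5 -> bits=111011
After insert 'elk': sets bits 0 1 -> bits=111011
Not inserted: bat koi ram — query each against bits=111011:
query bat: checks bit1=1, bit2=1, bit3=0 (has a 0) -> no => not a false positive
query koi: checks bit2=1, bit3=0 (has a 0) -> no => not a false positive
query ram: checks bit0=1, bit1=1 (all 1) -> maybe => FALSE POSITIVE
False positives (alphabetical): ram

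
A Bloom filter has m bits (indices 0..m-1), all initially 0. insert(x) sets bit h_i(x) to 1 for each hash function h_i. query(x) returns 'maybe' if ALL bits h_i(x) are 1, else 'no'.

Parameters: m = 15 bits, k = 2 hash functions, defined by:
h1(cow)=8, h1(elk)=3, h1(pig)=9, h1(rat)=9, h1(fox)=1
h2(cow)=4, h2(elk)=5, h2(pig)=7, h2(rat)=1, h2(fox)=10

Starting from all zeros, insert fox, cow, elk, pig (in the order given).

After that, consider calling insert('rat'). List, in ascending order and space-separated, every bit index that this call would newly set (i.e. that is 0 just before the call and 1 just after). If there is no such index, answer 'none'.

Start: bits=000000000000000
After insert 'fox': sets bits 1 10 -> bits=010000000010000
After insert 'cow': sets bits 4 8 -> bits=010010001010000
After insert 'elk': sets bits 3 5 -> bits=010111001010000
After insert 'pig': sets bits 7 9 -> bits=010111011110000
insert 'rat' would touch bits 1 9; currently bit1=1, bit9=1
Bits that are 0 among those (would change 0->1): none

Answer: none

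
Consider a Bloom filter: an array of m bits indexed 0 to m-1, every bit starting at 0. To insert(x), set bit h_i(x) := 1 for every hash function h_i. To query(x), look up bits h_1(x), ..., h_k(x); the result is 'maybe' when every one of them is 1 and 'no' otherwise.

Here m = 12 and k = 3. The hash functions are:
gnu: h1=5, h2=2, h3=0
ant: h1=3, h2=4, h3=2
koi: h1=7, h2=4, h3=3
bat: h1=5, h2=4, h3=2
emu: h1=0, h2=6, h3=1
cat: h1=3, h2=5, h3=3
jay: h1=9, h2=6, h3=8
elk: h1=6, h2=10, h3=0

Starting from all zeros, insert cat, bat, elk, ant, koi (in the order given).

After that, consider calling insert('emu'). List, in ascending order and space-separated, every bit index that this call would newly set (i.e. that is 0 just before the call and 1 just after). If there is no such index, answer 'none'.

Start: bits=000000000000
After insert 'cat': sets bits 3 5 -> bits=000101000000
After insert 'bat': sets bits 2 4 5 -> bits=001111000000
After insert 'elk': sets bits 0 6 10 -> bits=101111100010
After insert 'ant': sets bits 2 3 4 -> bits=101111100010
After insert 'koi': sets bits 3 4 7 -> bits=101111110010
insert 'emu' would touch bits 0 1 6; currently bit0=1, bit1=0, bit6=1
Bits that are 0 among those (would change 0->1): 1

Answer: 1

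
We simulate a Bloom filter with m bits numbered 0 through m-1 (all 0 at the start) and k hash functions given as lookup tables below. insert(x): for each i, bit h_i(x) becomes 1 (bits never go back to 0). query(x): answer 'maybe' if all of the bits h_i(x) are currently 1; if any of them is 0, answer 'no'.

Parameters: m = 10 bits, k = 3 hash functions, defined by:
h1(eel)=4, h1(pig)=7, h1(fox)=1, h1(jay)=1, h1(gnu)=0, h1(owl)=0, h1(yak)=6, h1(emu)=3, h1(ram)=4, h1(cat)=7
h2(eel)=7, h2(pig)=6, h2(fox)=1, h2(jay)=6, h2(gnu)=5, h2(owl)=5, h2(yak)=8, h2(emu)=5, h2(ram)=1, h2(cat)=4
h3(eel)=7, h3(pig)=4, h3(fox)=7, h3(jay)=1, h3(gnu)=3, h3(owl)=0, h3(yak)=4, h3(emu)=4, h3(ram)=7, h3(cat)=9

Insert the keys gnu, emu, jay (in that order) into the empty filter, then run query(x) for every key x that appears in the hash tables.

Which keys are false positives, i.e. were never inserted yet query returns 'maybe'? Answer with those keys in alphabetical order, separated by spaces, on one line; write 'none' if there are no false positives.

Answer: owl

Derivation:
Start: bits=0000000000
After insert 'gnu': sets bits 0 3 5 -> bits=1001010000
After insert 'emu': sets bits 3 4 5 -> bits=1001110000
After insert 'jay': sets bits 1 6 -> bits=1101111000
Not inserted: cat eel fox owl pig ram yak — query each against bits=1101111000:
query cat: checks bit4=1, bit7=0, bit9=0 (has a 0) -> no => not a false positive
query eel: checks bit4=1, bit7=0 (has a 0) -> no => not a false positive
query fox: checks bit1=1, bit7=0 (has a 0) -> no => not a false positive
query owl: checks bit0=1, bit5=1 (all 1) -> maybe => FALSE POSITIVE
query pig: checks bit4=1, bit6=1, bit7=0 (has a 0) -> no => not a false positive
query ram: checks bit1=1, bit4=1, bit7=0 (has a 0) -> no => not a false positive
query yak: checks bit4=1, bit6=1, bit8=0 (has a 0) -> no => not a false positive
False positives (alphabetical): owl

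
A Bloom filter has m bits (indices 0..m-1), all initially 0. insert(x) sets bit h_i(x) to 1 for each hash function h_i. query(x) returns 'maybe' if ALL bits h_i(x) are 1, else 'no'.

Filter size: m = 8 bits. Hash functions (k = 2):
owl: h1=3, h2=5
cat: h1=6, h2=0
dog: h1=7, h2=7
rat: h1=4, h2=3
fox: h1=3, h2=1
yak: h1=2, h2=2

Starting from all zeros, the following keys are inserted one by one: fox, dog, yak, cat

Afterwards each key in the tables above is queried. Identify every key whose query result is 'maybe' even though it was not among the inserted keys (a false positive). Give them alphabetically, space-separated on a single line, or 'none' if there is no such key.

Answer: none

Derivation:
Start: bits=00000000
After insert 'fox': sets bits 1 3 -> bits=01010000
After insert 'dog': sets bits 7 -> bits=01010001
After insert 'yak': sets bits 2 -> bits=01110001
After insert 'cat': sets bits 0 6 -> bits=11110011
Not inserted: owl rat — query each against bits=11110011:
query owl: checks bit3=1, bit5=0 (has a 0) -> no => not a false positive
query rat: checks bit3=1, bit4=0 (has a 0) -> no => not a false positive
False positives (alphabetical): none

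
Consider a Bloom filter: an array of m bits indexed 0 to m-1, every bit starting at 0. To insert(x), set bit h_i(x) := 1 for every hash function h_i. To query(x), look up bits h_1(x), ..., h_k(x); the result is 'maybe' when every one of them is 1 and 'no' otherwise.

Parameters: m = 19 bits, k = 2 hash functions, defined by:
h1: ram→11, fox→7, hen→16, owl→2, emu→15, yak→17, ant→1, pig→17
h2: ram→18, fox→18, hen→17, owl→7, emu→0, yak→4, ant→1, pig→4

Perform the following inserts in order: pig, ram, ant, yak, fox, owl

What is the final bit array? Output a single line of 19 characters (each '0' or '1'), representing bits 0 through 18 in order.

Answer: 0110100100010000011

Derivation:
Start: bits=0000000000000000000
After insert 'pig': sets bits 4 17 -> bits=0000100000000000010
After insert 'ram': sets bits 11 18 -> bits=0000100000010000011
After insert 'ant': sets bits 1 -> bits=0100100000010000011
After insert 'yak': sets bits 4 17 -> bits=0100100000010000011
After insert 'fox': sets bits 7 18 -> bits=0100100100010000011
After insert 'owl': sets bits 2 7 -> bits=0110100100010000011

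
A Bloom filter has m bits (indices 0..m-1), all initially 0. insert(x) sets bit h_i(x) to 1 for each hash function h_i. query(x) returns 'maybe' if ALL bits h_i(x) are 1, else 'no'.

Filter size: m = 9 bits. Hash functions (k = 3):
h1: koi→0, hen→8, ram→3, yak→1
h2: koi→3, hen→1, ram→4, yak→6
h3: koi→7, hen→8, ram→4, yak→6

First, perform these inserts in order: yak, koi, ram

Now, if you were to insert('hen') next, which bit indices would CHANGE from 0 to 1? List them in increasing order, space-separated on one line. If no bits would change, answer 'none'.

Start: bits=000000000
After insert 'yak': sets bits 1 6 -> bits=010000100
After insert 'koi': sets bits 0 3 7 -> bits=110100110
After insert 'ram': sets bits 3 4 -> bits=110110110
insert 'hen' would touch bits 1 8; currently bit1=1, bit8=0
Bits that are 0 among those (would change 0->1): 8

Answer: 8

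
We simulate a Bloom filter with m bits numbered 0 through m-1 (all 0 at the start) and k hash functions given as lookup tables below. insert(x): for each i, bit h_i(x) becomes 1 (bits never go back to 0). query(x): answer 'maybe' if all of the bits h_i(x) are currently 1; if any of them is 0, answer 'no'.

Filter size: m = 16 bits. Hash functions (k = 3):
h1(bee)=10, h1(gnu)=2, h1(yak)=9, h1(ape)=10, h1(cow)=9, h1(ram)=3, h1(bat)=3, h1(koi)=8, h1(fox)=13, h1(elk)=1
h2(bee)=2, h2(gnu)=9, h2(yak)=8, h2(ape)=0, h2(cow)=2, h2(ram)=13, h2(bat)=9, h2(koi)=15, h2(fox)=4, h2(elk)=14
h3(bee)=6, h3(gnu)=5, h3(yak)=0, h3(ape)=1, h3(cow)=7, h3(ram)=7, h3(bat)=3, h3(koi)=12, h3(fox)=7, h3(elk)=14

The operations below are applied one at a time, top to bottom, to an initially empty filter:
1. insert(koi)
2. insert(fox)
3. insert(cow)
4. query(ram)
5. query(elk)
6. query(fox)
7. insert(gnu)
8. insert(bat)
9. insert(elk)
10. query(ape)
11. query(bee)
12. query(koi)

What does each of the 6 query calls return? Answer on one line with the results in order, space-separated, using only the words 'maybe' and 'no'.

Start: bits=0000000000000000
Op 1: insert koi -> sets bits 8 12 15 -> bits=0000000010001001
Op 2: insert fox -> sets bits 4 7 13 -> bits=0000100110001101
Op 3: insert cow -> sets bits 2 7 9 -> bits=0010100111001101
Op 4: query ram -> checks bit3=0, bit7=1, bit13=1 (has a 0) -> no
Op 5: query elk -> checks bit1=0, bit14=0 (has a 0) -> no
Op 6: query fox -> checks bit4=1, bit7=1, bit13=1 (all 1) -> maybe
Op 7: insert gnu -> sets bits 2 5 9 -> bits=0010110111001101
Op 8: insert bat -> sets bits 3 9 -> bits=0011110111001101
Op 9: insert elk -> sets bits 1 14 -> bits=0111110111001111
Op 10: query ape -> checks bit0=0, bit1=1, bit10=0 (has a 0) -> no
Op 11: query bee -> checks bit2=1, bit6=0, bit10=0 (has a 0) -> no
Op 12: query koi -> checks bit8=1, bit12=1, bit15=1 (all 1) -> maybe
Query results in order: no no maybe no no maybe

Answer: no no maybe no no maybe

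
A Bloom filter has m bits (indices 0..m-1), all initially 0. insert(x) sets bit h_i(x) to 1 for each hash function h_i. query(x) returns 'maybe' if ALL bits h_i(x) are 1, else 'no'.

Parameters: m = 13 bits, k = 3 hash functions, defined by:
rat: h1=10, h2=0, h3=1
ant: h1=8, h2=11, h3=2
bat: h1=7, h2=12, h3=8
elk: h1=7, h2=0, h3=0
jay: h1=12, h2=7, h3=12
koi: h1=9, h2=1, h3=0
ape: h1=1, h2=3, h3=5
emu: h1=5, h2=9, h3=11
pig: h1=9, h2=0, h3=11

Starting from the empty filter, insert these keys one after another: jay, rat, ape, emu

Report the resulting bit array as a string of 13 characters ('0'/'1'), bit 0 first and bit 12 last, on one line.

Answer: 1101010101111

Derivation:
Start: bits=0000000000000
After insert 'jay': sets bits 7 12 -> bits=0000000100001
After insert 'rat': sets bits 0 1 10 -> bits=1100000100101
After insert 'ape': sets bits 1 3 5 -> bits=1101010100101
After insert 'emu': sets bits 5 9 11 -> bits=1101010101111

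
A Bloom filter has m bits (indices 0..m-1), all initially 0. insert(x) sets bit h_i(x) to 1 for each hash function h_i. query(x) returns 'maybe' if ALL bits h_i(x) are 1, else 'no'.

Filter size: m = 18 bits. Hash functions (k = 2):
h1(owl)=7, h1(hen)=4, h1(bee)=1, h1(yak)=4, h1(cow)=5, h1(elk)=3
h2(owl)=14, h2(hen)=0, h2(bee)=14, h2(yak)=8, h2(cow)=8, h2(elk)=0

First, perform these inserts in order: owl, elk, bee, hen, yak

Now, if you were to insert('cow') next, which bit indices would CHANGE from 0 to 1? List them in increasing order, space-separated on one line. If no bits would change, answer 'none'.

Answer: 5

Derivation:
Start: bits=000000000000000000
After insert 'owl': sets bits 7 14 -> bits=000000010000001000
After insert 'elk': sets bits 0 3 -> bits=100100010000001000
After insert 'bee': sets bits 1 14 -> bits=110100010000001000
After insert 'hen': sets bits 0 4 -> bits=110110010000001000
After insert 'yak': sets bits 4 8 -> bits=110110011000001000
insert 'cow' would touch bits 5 8; currently bit5=0, bit8=1
Bits that are 0 among those (would change 0->1): 5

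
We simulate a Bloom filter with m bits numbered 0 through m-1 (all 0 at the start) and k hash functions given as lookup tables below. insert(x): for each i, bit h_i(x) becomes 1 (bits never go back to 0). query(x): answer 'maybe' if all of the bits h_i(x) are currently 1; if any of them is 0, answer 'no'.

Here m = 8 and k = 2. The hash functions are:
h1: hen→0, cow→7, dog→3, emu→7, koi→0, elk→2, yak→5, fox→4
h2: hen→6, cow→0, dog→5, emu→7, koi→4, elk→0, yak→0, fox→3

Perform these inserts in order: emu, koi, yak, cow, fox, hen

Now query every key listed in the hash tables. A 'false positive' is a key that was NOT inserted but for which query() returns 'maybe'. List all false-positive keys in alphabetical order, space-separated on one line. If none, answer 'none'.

Answer: dog

Derivation:
Start: bits=00000000
After insert 'emu': sets bits 7 -> bits=00000001
After insert 'koi': sets bits 0 4 -> bits=10001001
After insert 'yak': sets bits 0 5 -> bits=10001101
After insert 'cow': sets bits 0 7 -> bits=10001101
After insert 'fox': sets bits 3 4 -> bits=10011101
After insert 'hen': sets bits 0 6 -> bits=10011111
Not inserted: dog elk — query each against bits=10011111:
query dog: checks bit3=1, bit5=1 (all 1) -> maybe => FALSE POSITIVE
query elk: checks bit0=1, bit2=0 (has a 0) -> no => not a false positive
False positives (alphabetical): dog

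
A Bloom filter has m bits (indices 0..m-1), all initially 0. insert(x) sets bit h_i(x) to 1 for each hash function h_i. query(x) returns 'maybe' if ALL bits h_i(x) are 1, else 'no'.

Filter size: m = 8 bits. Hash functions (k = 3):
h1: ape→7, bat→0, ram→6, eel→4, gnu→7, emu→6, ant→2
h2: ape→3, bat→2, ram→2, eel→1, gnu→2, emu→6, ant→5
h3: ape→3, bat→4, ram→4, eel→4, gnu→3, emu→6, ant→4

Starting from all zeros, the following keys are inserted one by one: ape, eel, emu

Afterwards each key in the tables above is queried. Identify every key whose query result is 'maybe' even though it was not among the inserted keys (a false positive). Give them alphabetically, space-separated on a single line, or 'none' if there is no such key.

Answer: none

Derivation:
Start: bits=00000000
After insert 'ape': sets bits 3 7 -> bits=00010001
After insert 'eel': sets bits 1 4 -> bits=01011001
After insert 'emu': sets bits 6 -> bits=01011011
Not inserted: ant bat gnu ram — query each against bits=01011011:
query ant: checks bit2=0, bit4=1, bit5=0 (has a 0) -> no => not a false positive
query bat: checks bit0=0, bit2=0, bit4=1 (has a 0) -> no => not a false positive
query gnu: checks bit2=0, bit3=1, bit7=1 (has a 0) -> no => not a false positive
query ram: checks bit2=0, bit4=1, bit6=1 (has a 0) -> no => not a false positive
False positives (alphabetical): none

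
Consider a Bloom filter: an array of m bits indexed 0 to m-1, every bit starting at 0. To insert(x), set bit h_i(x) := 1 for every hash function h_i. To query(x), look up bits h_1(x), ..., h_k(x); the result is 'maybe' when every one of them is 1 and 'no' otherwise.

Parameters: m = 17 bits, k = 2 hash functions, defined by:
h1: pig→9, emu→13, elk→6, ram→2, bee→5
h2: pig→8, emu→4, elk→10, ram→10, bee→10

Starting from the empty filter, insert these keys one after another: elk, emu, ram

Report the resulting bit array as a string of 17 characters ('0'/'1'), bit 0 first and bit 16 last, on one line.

Answer: 00101010001001000

Derivation:
Start: bits=00000000000000000
After insert 'elk': sets bits 6 10 -> bits=00000010001000000
After insert 'emu': sets bits 4 13 -> bits=00001010001001000
After insert 'ram': sets bits 2 10 -> bits=00101010001001000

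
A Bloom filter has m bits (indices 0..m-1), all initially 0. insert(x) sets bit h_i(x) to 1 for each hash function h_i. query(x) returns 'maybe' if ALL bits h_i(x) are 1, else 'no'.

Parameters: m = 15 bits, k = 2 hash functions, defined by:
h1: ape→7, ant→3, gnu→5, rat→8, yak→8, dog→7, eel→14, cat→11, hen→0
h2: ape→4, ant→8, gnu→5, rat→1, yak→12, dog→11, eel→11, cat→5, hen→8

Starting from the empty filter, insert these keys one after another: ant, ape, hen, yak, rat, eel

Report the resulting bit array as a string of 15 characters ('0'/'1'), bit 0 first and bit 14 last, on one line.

Start: bits=000000000000000
After insert 'ant': sets bits 3 8 -> bits=000100001000000
After insert 'ape': sets bits 4 7 -> bits=000110011000000
After insert 'hen': sets bits 0 8 -> bits=100110011000000
After insert 'yak': sets bits 8 12 -> bits=100110011000100
After insert 'rat': sets bits 1 8 -> bits=110110011000100
After insert 'eel': sets bits 11 14 -> bits=110110011001101

Answer: 110110011001101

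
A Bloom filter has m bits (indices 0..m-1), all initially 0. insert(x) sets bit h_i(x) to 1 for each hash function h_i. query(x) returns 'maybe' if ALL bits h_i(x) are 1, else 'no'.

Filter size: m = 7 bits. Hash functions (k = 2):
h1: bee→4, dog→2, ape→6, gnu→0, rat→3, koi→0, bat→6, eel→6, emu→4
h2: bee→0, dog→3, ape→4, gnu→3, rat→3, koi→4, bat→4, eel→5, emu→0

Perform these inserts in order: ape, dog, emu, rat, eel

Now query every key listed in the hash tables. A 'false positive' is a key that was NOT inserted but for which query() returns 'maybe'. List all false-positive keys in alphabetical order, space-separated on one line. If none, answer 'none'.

Start: bits=0000000
After insert 'ape': sets bits 4 6 -> bits=0000101
After insert 'dog': sets bits 2 3 -> bits=0011101
After insert 'emu': sets bits 0 4 -> bits=1011101
After insert 'rat': sets bits 3 -> bits=1011101
After insert 'eel': sets bits 5 6 -> bits=1011111
Not inserted: bat bee gnu koi — query each against bits=1011111:
query bat: checks bit4=1, bit6=1 (all 1) -> maybe => FALSE POSITIVE
query bee: checks bit0=1, bit4=1 (all 1) -> maybe => FALSE POSITIVE
query gnu: checks bit0=1, bit3=1 (all 1) -> maybe => FALSE POSITIVE
query koi: checks bit0=1, bit4=1 (all 1) -> maybe => FALSE POSITIVE
False positives (alphabetical): bat bee gnu koi

Answer: bat bee gnu koi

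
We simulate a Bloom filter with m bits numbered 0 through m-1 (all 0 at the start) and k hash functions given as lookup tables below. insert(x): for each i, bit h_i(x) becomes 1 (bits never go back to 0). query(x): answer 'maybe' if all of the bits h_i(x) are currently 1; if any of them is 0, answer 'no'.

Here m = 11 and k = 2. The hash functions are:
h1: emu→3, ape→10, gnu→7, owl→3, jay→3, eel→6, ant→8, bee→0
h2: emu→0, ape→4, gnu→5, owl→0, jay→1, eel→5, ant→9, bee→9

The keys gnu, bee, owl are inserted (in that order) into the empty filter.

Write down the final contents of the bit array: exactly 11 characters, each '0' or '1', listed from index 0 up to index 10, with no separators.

Answer: 10010101010

Derivation:
Start: bits=00000000000
After insert 'gnu': sets bits 5 7 -> bits=00000101000
After insert 'bee': sets bits 0 9 -> bits=10000101010
After insert 'owl': sets bits 0 3 -> bits=10010101010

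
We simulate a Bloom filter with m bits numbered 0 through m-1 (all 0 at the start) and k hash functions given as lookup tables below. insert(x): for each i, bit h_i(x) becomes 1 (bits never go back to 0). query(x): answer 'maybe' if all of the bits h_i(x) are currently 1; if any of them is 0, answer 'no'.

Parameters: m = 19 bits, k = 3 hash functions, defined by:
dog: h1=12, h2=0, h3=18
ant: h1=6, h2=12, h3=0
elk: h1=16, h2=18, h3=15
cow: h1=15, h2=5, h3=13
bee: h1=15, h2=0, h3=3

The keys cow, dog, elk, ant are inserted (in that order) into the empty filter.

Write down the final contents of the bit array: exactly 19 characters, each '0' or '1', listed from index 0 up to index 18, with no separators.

Start: bits=0000000000000000000
After insert 'cow': sets bits 5 13 15 -> bits=0000010000000101000
After insert 'dog': sets bits 0 12 18 -> bits=1000010000001101001
After insert 'elk': sets bits 15 16 18 -> bits=1000010000001101101
After insert 'ant': sets bits 0 6 12 -> bits=1000011000001101101

Answer: 1000011000001101101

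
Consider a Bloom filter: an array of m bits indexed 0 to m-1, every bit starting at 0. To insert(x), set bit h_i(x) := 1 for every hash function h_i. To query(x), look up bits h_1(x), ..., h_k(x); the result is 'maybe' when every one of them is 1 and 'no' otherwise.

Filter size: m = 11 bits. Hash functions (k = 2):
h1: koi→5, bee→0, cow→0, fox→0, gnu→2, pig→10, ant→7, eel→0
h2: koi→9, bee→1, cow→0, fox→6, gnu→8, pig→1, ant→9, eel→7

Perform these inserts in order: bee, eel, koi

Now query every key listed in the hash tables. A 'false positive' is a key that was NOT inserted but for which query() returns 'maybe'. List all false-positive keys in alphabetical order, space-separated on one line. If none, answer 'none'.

Start: bits=00000000000
After insert 'bee': sets bits 0 1 -> bits=11000000000
After insert 'eel': sets bits 0 7 -> bits=11000001000
After insert 'koi': sets bits 5 9 -> bits=11000101010
Not inserted: ant cow fox gnu pig — query each against bits=11000101010:
query ant: checks bit7=1, bit9=1 (all 1) -> maybe => FALSE POSITIVE
query cow: checks bit0=1 (all 1) -> maybe => FALSE POSITIVE
query fox: checks bit0=1, bit6=0 (has a 0) -> no => not a false positive
query gnu: checks bit2=0, bit8=0 (has a 0) -> no => not a false positive
query pig: checks bit1=1, bit10=0 (has a 0) -> no => not a false positive
False positives (alphabetical): ant cow

Answer: ant cow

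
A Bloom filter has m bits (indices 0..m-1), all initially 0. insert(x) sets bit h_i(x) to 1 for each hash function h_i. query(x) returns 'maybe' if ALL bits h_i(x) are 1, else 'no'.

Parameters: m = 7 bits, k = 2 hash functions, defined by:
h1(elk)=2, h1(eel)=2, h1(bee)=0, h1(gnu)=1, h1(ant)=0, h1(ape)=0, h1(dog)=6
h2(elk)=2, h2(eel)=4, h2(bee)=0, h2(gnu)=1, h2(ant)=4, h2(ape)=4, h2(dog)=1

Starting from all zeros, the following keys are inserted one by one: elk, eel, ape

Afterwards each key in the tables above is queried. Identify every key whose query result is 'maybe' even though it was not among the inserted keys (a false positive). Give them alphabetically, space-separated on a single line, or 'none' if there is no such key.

Start: bits=0000000
After insert 'elk': sets bits 2 -> bits=0010000
After insert 'eel': sets bits 2 4 -> bits=0010100
After insert 'ape': sets bits 0 4 -> bits=1010100
Not inserted: ant bee dog gnu — query each against bits=1010100:
query ant: checks bit0=1, bit4=1 (all 1) -> maybe => FALSE POSITIVE
query bee: checks bit0=1 (all 1) -> maybe => FALSE POSITIVE
query dog: checks bit1=0, bit6=0 (has a 0) -> no => not a false positive
query gnu: checks bit1=0 (has a 0) -> no => not a false positive
False positives (alphabetical): ant bee

Answer: ant bee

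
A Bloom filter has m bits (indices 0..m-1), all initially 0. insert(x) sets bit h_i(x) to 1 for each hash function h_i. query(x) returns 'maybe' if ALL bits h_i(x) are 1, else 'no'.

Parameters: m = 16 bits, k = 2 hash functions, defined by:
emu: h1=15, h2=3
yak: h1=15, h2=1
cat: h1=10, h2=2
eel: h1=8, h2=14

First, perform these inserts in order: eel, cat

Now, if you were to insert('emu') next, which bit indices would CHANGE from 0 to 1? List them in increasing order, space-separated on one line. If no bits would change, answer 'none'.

Start: bits=0000000000000000
After insert 'eel': sets bits 8 14 -> bits=0000000010000010
After insert 'cat': sets bits 2 10 -> bits=0010000010100010
insert 'emu' would touch bits 3 15; currently bit3=0, bit15=0
Bits that are 0 among those (would change 0->1): 3 15

Answer: 3 15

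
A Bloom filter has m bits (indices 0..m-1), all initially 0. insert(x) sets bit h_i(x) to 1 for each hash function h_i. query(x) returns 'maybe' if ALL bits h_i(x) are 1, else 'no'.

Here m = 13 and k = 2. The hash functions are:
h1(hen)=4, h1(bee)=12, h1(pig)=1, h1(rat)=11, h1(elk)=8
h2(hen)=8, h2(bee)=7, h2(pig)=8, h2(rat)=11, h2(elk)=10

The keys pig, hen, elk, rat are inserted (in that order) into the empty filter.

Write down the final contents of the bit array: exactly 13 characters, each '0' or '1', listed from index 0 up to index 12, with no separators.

Answer: 0100100010110

Derivation:
Start: bits=0000000000000
After insert 'pig': sets bits 1 8 -> bits=0100000010000
After insert 'hen': sets bits 4 8 -> bits=0100100010000
After insert 'elk': sets bits 8 10 -> bits=0100100010100
After insert 'rat': sets bits 11 -> bits=0100100010110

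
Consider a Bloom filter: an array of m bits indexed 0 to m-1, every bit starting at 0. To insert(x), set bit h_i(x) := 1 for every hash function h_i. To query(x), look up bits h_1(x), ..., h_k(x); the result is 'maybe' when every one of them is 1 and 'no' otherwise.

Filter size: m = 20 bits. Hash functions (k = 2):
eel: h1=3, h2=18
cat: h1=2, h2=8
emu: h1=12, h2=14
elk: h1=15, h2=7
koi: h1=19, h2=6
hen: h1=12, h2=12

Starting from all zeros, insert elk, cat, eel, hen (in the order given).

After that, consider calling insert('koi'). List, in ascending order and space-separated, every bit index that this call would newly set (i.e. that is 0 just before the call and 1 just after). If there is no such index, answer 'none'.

Start: bits=00000000000000000000
After insert 'elk': sets bits 7 15 -> bits=00000001000000010000
After insert 'cat': sets bits 2 8 -> bits=00100001100000010000
After insert 'eel': sets bits 3 18 -> bits=00110001100000010010
After insert 'hen': sets bits 12 -> bits=00110001100010010010
insert 'koi' would touch bits 6 19; currently bit6=0, bit19=0
Bits that are 0 among those (would change 0->1): 6 19

Answer: 6 19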